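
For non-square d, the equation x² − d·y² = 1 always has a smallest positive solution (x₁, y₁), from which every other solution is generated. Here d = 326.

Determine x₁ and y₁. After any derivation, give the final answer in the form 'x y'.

325 18

√326 → a₀=18, period (18,36); ℓ=2 even so k=1
i=0: a=18 ⇒ p=18, q=1
i=1: a=18 ⇒ p=325, q=18
fundamental: x₁=325, y₁=18  (since 105625 − 326·324 = 1)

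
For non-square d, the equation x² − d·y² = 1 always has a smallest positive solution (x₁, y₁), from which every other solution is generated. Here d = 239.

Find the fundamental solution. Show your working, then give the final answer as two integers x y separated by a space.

6195120 400729

√239 → a₀=15, period (2,5,1,2,4,15,4,2,1,5,2,30); ℓ=12 even so k=11
k=0  a_k=15  p_k/q_k = 15/1
k=1  a_k=2  p_k/q_k = 31/2
…
k=5  a_k=4  p_k/q_k = 2489/161
k=6  a_k=15  p_k/q_k = 37907/2452
k=7  a_k=4  p_k/q_k = 154117/9969
k=8  a_k=2  p_k/q_k = 346141/22390
…
k=10  a_k=5  p_k/q_k = 2847431/184185
k=11  a_k=2  p_k/q_k = 6195120/400729
→ (6195120, 400729).  Check: 6195120²=38379511814400, 239·400729²=38379511814399, difference 1.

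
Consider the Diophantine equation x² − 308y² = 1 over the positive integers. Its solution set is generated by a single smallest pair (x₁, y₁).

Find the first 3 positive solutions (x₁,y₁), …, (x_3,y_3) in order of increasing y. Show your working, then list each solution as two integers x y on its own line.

351 20
246401 14040
172973151 9856060

√308 = [17; 1,1,4,1,1,34, …], period ℓ=6 (even) → k=5
step 0: (17, 1)  from 17·(1,0) + (0,1)
…
step 2: (35, 2)  from 1·(18,1) + (17,1)
…
step 4: (193, 11)  from 1·(158,9) + (35,2)
step 5: (351, 20)  from 1·(193,11) + (158,9)
fundamental: x₁=351, y₁=20  (since 123201 − 308·400 = 1)
k=2:  x_2 = 351·351+308·20·20 = 246401,  y_2 = 351·20+20·351 = 14040
k=3:  x_3 = 351·246401+308·20·14040 = 172973151,  y_3 = 351·14040+20·246401 = 9856060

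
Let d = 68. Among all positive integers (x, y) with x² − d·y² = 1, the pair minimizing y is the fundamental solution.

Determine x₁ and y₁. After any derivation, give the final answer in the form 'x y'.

d=68: √d = [8; 4,16] (ℓ=2, even), read p_1/q_1
a_0=8:  p_0=8·1+0=8,  q_0=8·0+1=1
a_1=4:  p_1=4·8+1=33,  q_1=4·1+0=4
→ (33, 4).  Check: 33²=1089, 68·4²=1088, difference 1.

33 4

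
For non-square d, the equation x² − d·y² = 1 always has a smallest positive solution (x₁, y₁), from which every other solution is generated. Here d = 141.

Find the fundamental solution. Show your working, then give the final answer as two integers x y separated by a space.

95 8

√141 = [11; 1,6,1,22, …], period ℓ=4 (even) → k=3
k=0  a_k=11  p_k/q_k = 11/1
k=1  a_k=1  p_k/q_k = 12/1
k=2  a_k=6  p_k/q_k = 83/7
k=3  a_k=1  p_k/q_k = 95/8
(x₁, y₁) = (95, 8);  95² − 141·8² = 1 ✓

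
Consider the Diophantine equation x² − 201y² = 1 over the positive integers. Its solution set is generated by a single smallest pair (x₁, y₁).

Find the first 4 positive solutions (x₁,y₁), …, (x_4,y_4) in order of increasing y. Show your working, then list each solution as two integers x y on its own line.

515095 36332
530645718049 37428863080
546665912276384215 38558840456348868
563169756167477608732801 39722931849688611461840

d=201: √d = [14; 5,1,1,1,2,…,1,5,28] (ℓ=14, even), read p_13/q_13
k=0  a_k=14  p_k/q_k = 14/1
k=1  a_k=5  p_k/q_k = 71/5
k=2  a_k=1  p_k/q_k = 85/6
…
k=4  a_k=1  p_k/q_k = 241/17
…
k=6  a_k=1  p_k/q_k = 879/62
k=7  a_k=8  p_k/q_k = 7670/541
k=8  a_k=1  p_k/q_k = 8549/603
…
k=10  a_k=1  p_k/q_k = 33317/2350
…
k=12  a_k=1  p_k/q_k = 91402/6447
k=13  a_k=5  p_k/q_k = 515095/36332
→ (515095, 36332).  Check: 515095²=265322859025, 201·36332²=265322859024, difference 1.
k=2:  x_2 = 515095·515095+201·36332·36332 = 530645718049,  y_2 = 515095·36332+36332·515095 = 37428863080
k=3:  x_3 = 515095·530645718049+201·36332·37428863080 = 546665912276384215,  y_3 = 515095·37428863080+36332·530645718049 = 38558840456348868
k=4:  x_4 = 515095·546665912276384215+201·36332·38558840456348868 = 563169756167477608732801,  y_4 = 515095·38558840456348868+36332·546665912276384215 = 39722931849688611461840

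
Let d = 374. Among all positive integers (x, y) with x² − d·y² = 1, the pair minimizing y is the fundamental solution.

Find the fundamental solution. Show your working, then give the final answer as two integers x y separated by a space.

3365 174

d=374: √d = [19; 2,1,18,1,2,38] (ℓ=6, even), read p_5/q_5
a_0=19:  p_0=19·1+0=19,  q_0=19·0+1=1
a_1=2:  p_1=2·19+1=39,  q_1=2·1+0=2
a_2=1:  p_2=1·39+19=58,  q_2=1·2+1=3
…
a_4=1:  p_4=1·1083+58=1141,  q_4=1·56+3=59
a_5=2:  p_5=2·1141+1083=3365,  q_5=2·59+56=174
fundamental: x₁=3365, y₁=174  (since 11323225 − 374·30276 = 1)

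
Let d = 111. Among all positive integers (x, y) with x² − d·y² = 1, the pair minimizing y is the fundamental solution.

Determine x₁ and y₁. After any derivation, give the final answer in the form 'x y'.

295 28

√111 → a₀=10, period (1,1,6,1,1,20); ℓ=6 even so k=5
step 0: (10, 1)  from 10·(1,0) + (0,1)
step 1: (11, 1)  from 1·(10,1) + (1,0)
…
step 3: (137, 13)  from 6·(21,2) + (11,1)
step 4: (158, 15)  from 1·(137,13) + (21,2)
step 5: (295, 28)  from 1·(158,15) + (137,13)
→ (295, 28).  Check: 295²=87025, 111·28²=87024, difference 1.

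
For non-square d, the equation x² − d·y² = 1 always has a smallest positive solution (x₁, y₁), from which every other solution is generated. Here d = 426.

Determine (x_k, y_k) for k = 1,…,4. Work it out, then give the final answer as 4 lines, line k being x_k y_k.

√426 = [20; 1,1,1,3,2,6,2,3,1,1,1,40, …], period ℓ=12 (even) → k=11
i=0: a=20 ⇒ p=20, q=1
…
i=4: a=3 ⇒ p=227, q=11
i=5: a=2 ⇒ p=516, q=25
…
i=7: a=2 ⇒ p=7162, q=347
…
i=9: a=1 ⇒ p=31971, q=1549
i=10: a=1 ⇒ p=56780, q=2751
i=11: a=1 ⇒ p=88751, q=4300
fundamental: x₁=88751, y₁=4300  (since 7876740001 − 426·18490000 = 1)
n=2: (88751,4300)∘(88751,4300) = (88751·88751+426·4300·4300, 88751·4300+4300·88751) = (15753480001,763258600)
n=3: (15753480001,763258600)∘(88751,4300) = (88751·15753480001+426·4300·763258600, 88751·763258600+4300·15753480001) = (2796274207048751,135479928012900)
n=4: (2796274207048751,135479928012900)∘(88751,4300) = (88751·2796274207048751+426·4300·135479928012900, 88751·135479928012900+4300·2796274207048751) = (496344264283813920001,24047958181382517200)

88751 4300
15753480001 763258600
2796274207048751 135479928012900
496344264283813920001 24047958181382517200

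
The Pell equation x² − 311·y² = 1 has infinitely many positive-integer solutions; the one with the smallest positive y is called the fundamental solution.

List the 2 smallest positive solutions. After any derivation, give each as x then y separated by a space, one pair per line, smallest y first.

16883880 957397
570130807708799 32329152120720

[17; 1,1,1,2,1,…,1,1,34] for √311; ℓ=16 ⇒ convergent index 15
step 0: (17, 1)  from 17·(1,0) + (0,1)
step 1: (18, 1)  from 1·(17,1) + (1,0)
step 2: (35, 2)  from 1·(18,1) + (17,1)
step 3: (53, 3)  from 1·(35,2) + (18,1)
step 4: (141, 8)  from 2·(53,3) + (35,2)
step 5: (194, 11)  from 1·(141,8) + (53,3)
step 6: (1305, 74)  from 6·(194,11) + (141,8)
…
step 8: (71158, 4035)  from 17·(4109,233) + (1305,74)
step 9: (217583, 12338)  from 3·(71158,4035) + (4109,233)
step 10: (1376656, 78063)  from 6·(217583,12338) + (71158,4035)
…
step 12: (4565134, 258865)  from 2·(1594239,90401) + (1376656,78063)
step 13: (6159373, 349266)  from 1·(4565134,258865) + (1594239,90401)
step 14: (10724507, 608131)  from 1·(6159373,349266) + (4565134,258865)
step 15: (16883880, 957397)  from 1·(10724507,608131) + (6159373,349266)
→ (16883880, 957397).  Check: 16883880²=285065403854400, 311·957397²=285065403854399, difference 1.
(16883880+957397√311)^2 = 570130807708799 + 32329152120720√311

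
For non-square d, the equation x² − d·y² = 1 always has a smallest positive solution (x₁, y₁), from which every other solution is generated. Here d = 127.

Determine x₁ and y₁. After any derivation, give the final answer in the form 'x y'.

[11; 3,1,2,2,7,11,7,2,2,1,3,22] for √127; ℓ=12 ⇒ convergent index 11
i=0: a=11 ⇒ p=11, q=1
i=1: a=3 ⇒ p=34, q=3
i=2: a=1 ⇒ p=45, q=4
i=3: a=2 ⇒ p=124, q=11
…
i=9: a=2 ⇒ p=906941, q=80478
i=10: a=1 ⇒ p=1274561, q=113099
i=11: a=3 ⇒ p=4730624, q=419775
fundamental: x₁=4730624, y₁=419775  (since 22378803429376 − 127·176211050625 = 1)

4730624 419775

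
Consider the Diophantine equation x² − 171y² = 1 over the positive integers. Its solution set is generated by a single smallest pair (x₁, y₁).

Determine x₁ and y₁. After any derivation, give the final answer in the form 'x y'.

[13; 13,26] for √171; ℓ=2 ⇒ convergent index 1
i=0: a=13 ⇒ p=13, q=1
i=1: a=13 ⇒ p=170, q=13
→ (170, 13).  Check: 170²=28900, 171·13²=28899, difference 1.

170 13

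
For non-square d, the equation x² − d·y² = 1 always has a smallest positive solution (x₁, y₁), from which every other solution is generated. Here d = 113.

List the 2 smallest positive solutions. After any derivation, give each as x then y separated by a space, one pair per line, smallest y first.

1204353 113296
2900932297217 272896754976

d=113: √d = [10; 1,1,1,2,2,1,1,1,20] (ℓ=9, odd), read p_17/q_17
k=0  a_k=10  p_k/q_k = 10/1
…
k=2  a_k=1  p_k/q_k = 21/2
k=3  a_k=1  p_k/q_k = 32/3
k=4  a_k=2  p_k/q_k = 85/8
k=5  a_k=2  p_k/q_k = 202/19
…
k=8  a_k=1  p_k/q_k = 776/73
…
k=12  a_k=1  p_k/q_k = 49579/4664
…
k=14  a_k=2  p_k/q_k = 313483/29490
k=15  a_k=1  p_k/q_k = 445435/41903
k=16  a_k=1  p_k/q_k = 758918/71393
k=17  a_k=1  p_k/q_k = 1204353/113296
(x₁, y₁) = (1204353, 113296);  1204353² − 113·113296² = 1 ✓
n=2: (1204353,113296)∘(1204353,113296) = (1204353·1204353+113·113296·113296, 1204353·113296+113296·1204353) = (2900932297217,272896754976)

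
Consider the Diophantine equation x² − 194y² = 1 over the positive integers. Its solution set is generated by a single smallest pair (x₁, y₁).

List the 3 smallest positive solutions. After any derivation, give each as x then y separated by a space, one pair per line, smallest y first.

195 14
76049 5460
29658915 2129386

√194 → a₀=13, period (1,12,1,26); ℓ=4 even so k=3
i=0: a=13 ⇒ p=13, q=1
i=1: a=1 ⇒ p=14, q=1
i=2: a=12 ⇒ p=181, q=13
i=3: a=1 ⇒ p=195, q=14
fundamental: x₁=195, y₁=14  (since 38025 − 194·196 = 1)
(195+14√194)^2 = 76049 + 5460√194
(195+14√194)^3 = 29658915 + 2129386√194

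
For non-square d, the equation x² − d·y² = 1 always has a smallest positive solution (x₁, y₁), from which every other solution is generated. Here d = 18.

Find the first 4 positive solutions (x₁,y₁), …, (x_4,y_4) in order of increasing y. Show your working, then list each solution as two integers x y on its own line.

[4; 4,8] for √18; ℓ=2 ⇒ convergent index 1
a_0=4:  p_0=4·1+0=4,  q_0=4·0+1=1
a_1=4:  p_1=4·4+1=17,  q_1=4·1+0=4
fundamental: x₁=17, y₁=4  (since 289 − 18·16 = 1)
(17+4√18)^2 = 577 + 136√18
(17+4√18)^3 = 19601 + 4620√18
(17+4√18)^4 = 665857 + 156944√18

17 4
577 136
19601 4620
665857 156944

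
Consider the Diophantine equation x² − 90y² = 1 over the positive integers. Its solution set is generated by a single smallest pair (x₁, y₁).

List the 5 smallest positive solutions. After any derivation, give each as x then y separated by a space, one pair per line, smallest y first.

19 2
721 76
27379 2886
1039681 109592
39480499 4161610

d=90: √d = [9; 2,18] (ℓ=2, even), read p_1/q_1
step 0: (9, 1)  from 9·(1,0) + (0,1)
step 1: (19, 2)  from 2·(9,1) + (1,0)
fundamental: x₁=19, y₁=2  (since 361 − 90·4 = 1)
k=2:  x_2 = 19·19+90·2·2 = 721,  y_2 = 19·2+2·19 = 76
k=3:  x_3 = 19·721+90·2·76 = 27379,  y_3 = 19·76+2·721 = 2886
k=4:  x_4 = 19·27379+90·2·2886 = 1039681,  y_4 = 19·2886+2·27379 = 109592
k=5:  x_5 = 19·1039681+90·2·109592 = 39480499,  y_5 = 19·109592+2·1039681 = 4161610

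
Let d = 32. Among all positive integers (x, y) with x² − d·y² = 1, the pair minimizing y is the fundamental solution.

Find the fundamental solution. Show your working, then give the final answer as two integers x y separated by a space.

d=32: √d = [5; 1,1,1,10] (ℓ=4, even), read p_3/q_3
a_0=5:  p_0=5·1+0=5,  q_0=5·0+1=1
…
a_2=1:  p_2=1·6+5=11,  q_2=1·1+1=2
a_3=1:  p_3=1·11+6=17,  q_3=1·2+1=3
fundamental: x₁=17, y₁=3  (since 289 − 32·9 = 1)

17 3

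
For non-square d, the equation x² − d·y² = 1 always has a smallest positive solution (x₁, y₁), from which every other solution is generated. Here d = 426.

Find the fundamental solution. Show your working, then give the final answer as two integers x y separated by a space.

88751 4300

[20; 1,1,1,3,2,6,2,3,1,1,1,40] for √426; ℓ=12 ⇒ convergent index 11
a_0=20:  p_0=20·1+0=20,  q_0=20·0+1=1
a_1=1:  p_1=1·20+1=21,  q_1=1·1+0=1
…
a_3=1:  p_3=1·41+21=62,  q_3=1·2+1=3
a_4=3:  p_4=3·62+41=227,  q_4=3·3+2=11
…
a_9=1:  p_9=1·24809+7162=31971,  q_9=1·1202+347=1549
a_10=1:  p_10=1·31971+24809=56780,  q_10=1·1549+1202=2751
a_11=1:  p_11=1·56780+31971=88751,  q_11=1·2751+1549=4300
→ (88751, 4300).  Check: 88751²=7876740001, 426·4300²=7876740000, difference 1.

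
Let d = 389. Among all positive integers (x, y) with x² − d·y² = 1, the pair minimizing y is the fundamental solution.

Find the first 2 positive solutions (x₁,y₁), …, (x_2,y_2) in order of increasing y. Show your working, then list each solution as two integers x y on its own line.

3287049 166660
21609382256801 1095639172680

[19; 1,2,1,1,1,1,2,1,38] for √389; ℓ=9 ⇒ convergent index 17
a_0=19:  p_0=19·1+0=19,  q_0=19·0+1=1
a_1=1:  p_1=1·19+1=20,  q_1=1·1+0=1
a_2=2:  p_2=2·20+19=59,  q_2=2·1+1=3
a_3=1:  p_3=1·59+20=79,  q_3=1·3+1=4
a_4=1:  p_4=1·79+59=138,  q_4=1·4+3=7
a_5=1:  p_5=1·138+79=217,  q_5=1·7+4=11
…
a_7=2:  p_7=2·355+217=927,  q_7=2·18+11=47
a_8=1:  p_8=1·927+355=1282,  q_8=1·47+18=65
a_9=38:  p_9=38·1282+927=49643,  q_9=38·65+47=2517
a_10=1:  p_10=1·49643+1282=50925,  q_10=1·2517+65=2582
a_11=2:  p_11=2·50925+49643=151493,  q_11=2·2582+2517=7681
a_12=1:  p_12=1·151493+50925=202418,  q_12=1·7681+2582=10263
a_13=1:  p_13=1·202418+151493=353911,  q_13=1·10263+7681=17944
a_14=1:  p_14=1·353911+202418=556329,  q_14=1·17944+10263=28207
…
a_16=2:  p_16=2·910240+556329=2376809,  q_16=2·46151+28207=120509
a_17=1:  p_17=1·2376809+910240=3287049,  q_17=1·120509+46151=166660
→ (3287049, 166660).  Check: 3287049²=10804691128401, 389·166660²=10804691128400, difference 1.
(x_2, y_2) = (3287049·3287049 + 389·166660·166660, 3287049·166660 + 166660·3287049) = (21609382256801, 1095639172680)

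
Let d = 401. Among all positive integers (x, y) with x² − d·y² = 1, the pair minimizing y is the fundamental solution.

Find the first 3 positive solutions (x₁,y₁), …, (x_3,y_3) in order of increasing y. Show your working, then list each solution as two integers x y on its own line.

[20; 40] for √401; ℓ=1 ⇒ convergent index 1
step 0: (20, 1)  from 20·(1,0) + (0,1)
step 1: (801, 40)  from 40·(20,1) + (1,0)
(x₁, y₁) = (801, 40);  801² − 401·40² = 1 ✓
(x_2, y_2) = (801·801 + 401·40·40, 801·40 + 40·801) = (1283201, 64080)
(x_3, y_3) = (801·1283201 + 401·40·64080, 801·64080 + 40·1283201) = (2055687201, 102656120)

801 40
1283201 64080
2055687201 102656120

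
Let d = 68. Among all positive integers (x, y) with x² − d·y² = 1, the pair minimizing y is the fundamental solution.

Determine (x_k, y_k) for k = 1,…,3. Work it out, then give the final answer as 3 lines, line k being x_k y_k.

[8; 4,16] for √68; ℓ=2 ⇒ convergent index 1
a_0=8:  p_0=8·1+0=8,  q_0=8·0+1=1
a_1=4:  p_1=4·8+1=33,  q_1=4·1+0=4
(x₁, y₁) = (33, 4);  33² − 68·4² = 1 ✓
k=2:  x_2 = 33·33+68·4·4 = 2177,  y_2 = 33·4+4·33 = 264
k=3:  x_3 = 33·2177+68·4·264 = 143649,  y_3 = 33·264+4·2177 = 17420

33 4
2177 264
143649 17420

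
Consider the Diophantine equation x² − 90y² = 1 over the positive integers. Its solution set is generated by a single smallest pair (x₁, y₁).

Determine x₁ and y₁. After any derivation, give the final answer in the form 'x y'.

[9; 2,18] for √90; ℓ=2 ⇒ convergent index 1
a_0=9:  p_0=9·1+0=9,  q_0=9·0+1=1
a_1=2:  p_1=2·9+1=19,  q_1=2·1+0=2
(x₁, y₁) = (19, 2);  19² − 90·2² = 1 ✓

19 2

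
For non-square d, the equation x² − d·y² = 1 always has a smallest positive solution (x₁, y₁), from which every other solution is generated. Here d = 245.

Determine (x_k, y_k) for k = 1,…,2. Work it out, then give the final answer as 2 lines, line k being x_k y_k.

[15; 1,1,1,7,6,7,1,1,1,30] for √245; ℓ=10 ⇒ convergent index 9
step 0: (15, 1)  from 15·(1,0) + (0,1)
step 1: (16, 1)  from 1·(15,1) + (1,0)
…
step 3: (47, 3)  from 1·(31,2) + (16,1)
…
step 5: (2207, 141)  from 6·(360,23) + (47,3)
step 6: (15809, 1010)  from 7·(2207,141) + (360,23)
step 7: (18016, 1151)  from 1·(15809,1010) + (2207,141)
step 8: (33825, 2161)  from 1·(18016,1151) + (15809,1010)
step 9: (51841, 3312)  from 1·(33825,2161) + (18016,1151)
fundamental: x₁=51841, y₁=3312  (since 2687489281 − 245·10969344 = 1)
(51841+3312√245)^2 = 5374978561 + 343394784√245

51841 3312
5374978561 343394784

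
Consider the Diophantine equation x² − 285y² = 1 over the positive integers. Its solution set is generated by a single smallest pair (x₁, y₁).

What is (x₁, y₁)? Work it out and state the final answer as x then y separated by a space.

√285 → a₀=16, period (1,7,2,7,1,32); ℓ=6 even so k=5
k=0  a_k=16  p_k/q_k = 16/1
k=1  a_k=1  p_k/q_k = 17/1
k=2  a_k=7  p_k/q_k = 135/8
k=3  a_k=2  p_k/q_k = 287/17
k=4  a_k=7  p_k/q_k = 2144/127
k=5  a_k=1  p_k/q_k = 2431/144
→ (2431, 144).  Check: 2431²=5909761, 285·144²=5909760, difference 1.

2431 144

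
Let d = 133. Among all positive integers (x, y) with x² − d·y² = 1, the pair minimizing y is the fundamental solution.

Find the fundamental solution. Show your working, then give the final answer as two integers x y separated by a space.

[11; 1,1,7,5,1,…,1,1,22] for √133; ℓ=16 ⇒ convergent index 15
a_0=11:  p_0=11·1+0=11,  q_0=11·0+1=1
…
a_2=1:  p_2=1·12+11=23,  q_2=1·1+1=2
a_3=7:  p_3=7·23+12=173,  q_3=7·2+1=15
a_4=5:  p_4=5·173+23=888,  q_4=5·15+2=77
…
a_6=1:  p_6=1·1061+888=1949,  q_6=1·92+77=169
a_7=1:  p_7=1·1949+1061=3010,  q_7=1·169+92=261
a_8=2:  p_8=2·3010+1949=7969,  q_8=2·261+169=691
a_9=1:  p_9=1·7969+3010=10979,  q_9=1·691+261=952
a_10=1:  p_10=1·10979+7969=18948,  q_10=1·952+691=1643
…
a_12=5:  p_12=5·29927+18948=168583,  q_12=5·2595+1643=14618
a_13=7:  p_13=7·168583+29927=1210008,  q_13=7·14618+2595=104921
a_14=1:  p_14=1·1210008+168583=1378591,  q_14=1·104921+14618=119539
a_15=1:  p_15=1·1378591+1210008=2588599,  q_15=1·119539+104921=224460
→ (2588599, 224460).  Check: 2588599²=6700844782801, 133·224460²=6700844782800, difference 1.

2588599 224460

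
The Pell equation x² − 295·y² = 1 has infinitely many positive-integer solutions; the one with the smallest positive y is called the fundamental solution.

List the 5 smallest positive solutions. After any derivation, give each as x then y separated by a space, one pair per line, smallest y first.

2024999 117900
8201241900001 477494764200
33215013292518224999 1933852840020353700
134520737404664024967600001 7832100134376274949528400
544808717447381276777437550624999 31719989880021710940200100589500

d=295: √d = [17; 5,1,2,3,2,6,2,3,2,1,5,34] (ℓ=12, even), read p_11/q_11
a_0=17:  p_0=17·1+0=17,  q_0=17·0+1=1
a_1=5:  p_1=5·17+1=86,  q_1=5·1+0=5
a_2=1:  p_2=1·86+17=103,  q_2=1·5+1=6
a_3=2:  p_3=2·103+86=292,  q_3=2·6+5=17
a_4=3:  p_4=3·292+103=979,  q_4=3·17+6=57
a_5=2:  p_5=2·979+292=2250,  q_5=2·57+17=131
a_6=6:  p_6=6·2250+979=14479,  q_6=6·131+57=843
…
a_10=1:  p_10=1·247414+108103=355517,  q_10=1·14405+6294=20699
a_11=5:  p_11=5·355517+247414=2024999,  q_11=5·20699+14405=117900
(x₁, y₁) = (2024999, 117900);  2024999² − 295·117900² = 1 ✓
n=2: (2024999,117900)∘(2024999,117900) = (2024999·2024999+295·117900·117900, 2024999·117900+117900·2024999) = (8201241900001,477494764200)
n=3: (8201241900001,477494764200)∘(2024999,117900) = (2024999·8201241900001+295·117900·477494764200, 2024999·477494764200+117900·8201241900001) = (33215013292518224999,1933852840020353700)
n=4: (33215013292518224999,1933852840020353700)∘(2024999,117900) = (2024999·33215013292518224999+295·117900·1933852840020353700, 2024999·1933852840020353700+117900·33215013292518224999) = (134520737404664024967600001,7832100134376274949528400)
n=5: (134520737404664024967600001,7832100134376274949528400)∘(2024999,117900) = (2024999·134520737404664024967600001+295·117900·7832100134376274949528400, 2024999·7832100134376274949528400+117900·134520737404664024967600001) = (544808717447381276777437550624999,31719989880021710940200100589500)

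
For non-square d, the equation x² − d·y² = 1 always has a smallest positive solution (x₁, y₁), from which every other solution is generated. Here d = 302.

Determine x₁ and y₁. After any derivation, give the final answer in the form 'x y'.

4276623 246092

√302 = [17; 2,1,1,1,4,…,1,2,34, …], period ℓ=16 (even) → k=15
i=0: a=17 ⇒ p=17, q=1
i=1: a=2 ⇒ p=35, q=2
…
i=3: a=1 ⇒ p=87, q=5
i=4: a=1 ⇒ p=139, q=8
i=5: a=4 ⇒ p=643, q=37
i=6: a=2 ⇒ p=1425, q=82
i=7: a=1 ⇒ p=2068, q=119
…
i=12: a=1 ⇒ p=574956, q=33085
…
i=14: a=1 ⇒ p=1617193, q=93059
i=15: a=2 ⇒ p=4276623, q=246092
(x₁, y₁) = (4276623, 246092);  4276623² − 302·246092² = 1 ✓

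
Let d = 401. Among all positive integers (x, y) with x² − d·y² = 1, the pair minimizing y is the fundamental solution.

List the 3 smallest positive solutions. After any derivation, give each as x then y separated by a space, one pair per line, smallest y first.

√401 = [20; 40, …], period ℓ=1 (odd) → k=1
a_0=20:  p_0=20·1+0=20,  q_0=20·0+1=1
a_1=40:  p_1=40·20+1=801,  q_1=40·1+0=40
fundamental: x₁=801, y₁=40  (since 641601 − 401·1600 = 1)
n=2: (801,40)∘(801,40) = (801·801+401·40·40, 801·40+40·801) = (1283201,64080)
n=3: (1283201,64080)∘(801,40) = (801·1283201+401·40·64080, 801·64080+40·1283201) = (2055687201,102656120)

801 40
1283201 64080
2055687201 102656120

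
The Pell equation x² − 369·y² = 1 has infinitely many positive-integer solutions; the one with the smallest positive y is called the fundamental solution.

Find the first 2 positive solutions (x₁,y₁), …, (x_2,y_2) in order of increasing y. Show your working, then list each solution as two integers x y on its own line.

8396801 437120
141012534067201 7340819306240

[19; 4,1,3,2,7,4,7,2,3,1,4,38] for √369; ℓ=12 ⇒ convergent index 11
step 0: (19, 1)  from 19·(1,0) + (0,1)
…
step 2: (96, 5)  from 1·(77,4) + (19,1)
…
step 5: (6147, 320)  from 7·(826,43) + (365,19)
step 6: (25414, 1323)  from 4·(6147,320) + (826,43)
step 7: (184045, 9581)  from 7·(25414,1323) + (6147,320)
…
step 10: (1758061, 91521)  from 1·(1364557,71036) + (393504,20485)
step 11: (8396801, 437120)  from 4·(1758061,91521) + (1364557,71036)
(x₁, y₁) = (8396801, 437120);  8396801² − 369·437120² = 1 ✓
k=2:  x_2 = 8396801·8396801+369·437120·437120 = 141012534067201,  y_2 = 8396801·437120+437120·8396801 = 7340819306240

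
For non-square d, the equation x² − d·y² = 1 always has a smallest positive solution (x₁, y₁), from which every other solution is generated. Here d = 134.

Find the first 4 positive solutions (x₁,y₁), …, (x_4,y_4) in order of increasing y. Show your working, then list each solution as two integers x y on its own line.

145925 12606
42588211249 3679061100
12429369452874725 1073733982022394
3627511474778900280001 313369262649556627800

√134 → a₀=11, period (1,1,2,1,3,…,1,1,22); ℓ=14 even so k=13
step 0: (11, 1)  from 11·(1,0) + (0,1)
step 1: (12, 1)  from 1·(11,1) + (1,0)
step 2: (23, 2)  from 1·(12,1) + (11,1)
…
step 4: (81, 7)  from 1·(58,5) + (23,2)
…
step 6: (382, 33)  from 1·(301,26) + (81,7)
step 7: (4121, 356)  from 10·(382,33) + (301,26)
step 8: (4503, 389)  from 1·(4121,356) + (382,33)
…
step 10: (22133, 1912)  from 1·(17630,1523) + (4503,389)
…
step 12: (84029, 7259)  from 1·(61896,5347) + (22133,1912)
step 13: (145925, 12606)  from 1·(84029,7259) + (61896,5347)
(x₁, y₁) = (145925, 12606);  145925² − 134·12606² = 1 ✓
(145925+12606√134)^2 = 42588211249 + 3679061100√134
(145925+12606√134)^3 = 12429369452874725 + 1073733982022394√134
(145925+12606√134)^4 = 3627511474778900280001 + 313369262649556627800√134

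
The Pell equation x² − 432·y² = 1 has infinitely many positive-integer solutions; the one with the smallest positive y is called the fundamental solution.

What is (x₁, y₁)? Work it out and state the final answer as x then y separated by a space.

√432 = [20; 1,3,1,1,1,3,1,40, …], period ℓ=8 (even) → k=7
step 0: (20, 1)  from 20·(1,0) + (0,1)
step 1: (21, 1)  from 1·(20,1) + (1,0)
step 2: (83, 4)  from 3·(21,1) + (20,1)
…
step 5: (291, 14)  from 1·(187,9) + (104,5)
step 6: (1060, 51)  from 3·(291,14) + (187,9)
step 7: (1351, 65)  from 1·(1060,51) + (291,14)
→ (1351, 65).  Check: 1351²=1825201, 432·65²=1825200, difference 1.

1351 65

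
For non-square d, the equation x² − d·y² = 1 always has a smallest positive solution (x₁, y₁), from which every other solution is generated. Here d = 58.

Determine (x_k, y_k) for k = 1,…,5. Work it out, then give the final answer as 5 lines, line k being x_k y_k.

[7; 1,1,1,1,1,1,14] for √58; ℓ=7 ⇒ convergent index 13
a_0=7:  p_0=7·1+0=7,  q_0=7·0+1=1
…
a_5=1:  p_5=1·38+23=61,  q_5=1·5+3=8
…
a_12=1:  p_12=1·7532+4539=12071,  q_12=1·989+596=1585
a_13=1:  p_13=1·12071+7532=19603,  q_13=1·1585+989=2574
fundamental: x₁=19603, y₁=2574  (since 384277609 − 58·6625476 = 1)
n=2: (19603,2574)∘(19603,2574) = (19603·19603+58·2574·2574, 19603·2574+2574·19603) = (768555217,100916244)
n=3: (768555217,100916244)∘(19603,2574) = (19603·768555217+58·2574·100916244, 19603·100916244+2574·768555217) = (30131975818099,3956522259690)
n=4: (30131975818099,3956522259690)∘(19603,2574) = (19603·30131975818099+58·2574·3956522259690, 19603·3956522259690+2574·30131975818099) = (1181354243155834177,155119411612489896)
n=5: (1181354243155834177,155119411612489896)∘(19603,2574) = (19603·1181354243155834177+58·2574·155119411612489896, 19603·155119411612489896+2574·1181354243155834177) = (46316174427035658925363,6081611647722756602886)

19603 2574
768555217 100916244
30131975818099 3956522259690
1181354243155834177 155119411612489896
46316174427035658925363 6081611647722756602886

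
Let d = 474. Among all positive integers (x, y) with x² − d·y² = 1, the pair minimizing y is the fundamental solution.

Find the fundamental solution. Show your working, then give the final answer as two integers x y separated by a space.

193549 8890

√474 → a₀=21, period (1,3,2,1,1,…,3,1,42); ℓ=14 even so k=13
step 0: (21, 1)  from 21·(1,0) + (0,1)
step 1: (22, 1)  from 1·(21,1) + (1,0)
…
step 4: (283, 13)  from 1·(196,9) + (87,4)
step 5: (479, 22)  from 1·(283,13) + (196,9)
step 6: (762, 35)  from 1·(479,22) + (283,13)
step 7: (5051, 232)  from 6·(762,35) + (479,22)
step 8: (5813, 267)  from 1·(5051,232) + (762,35)
…
step 10: (16677, 766)  from 1·(10864,499) + (5813,267)
step 11: (44218, 2031)  from 2·(16677,766) + (10864,499)
step 12: (149331, 6859)  from 3·(44218,2031) + (16677,766)
step 13: (193549, 8890)  from 1·(149331,6859) + (44218,2031)
fundamental: x₁=193549, y₁=8890  (since 37461215401 − 474·79032100 = 1)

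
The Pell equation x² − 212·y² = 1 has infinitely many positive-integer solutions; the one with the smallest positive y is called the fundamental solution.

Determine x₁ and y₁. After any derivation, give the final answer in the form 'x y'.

[14; 1,1,3,1,1,…,1,1,28] for √212; ℓ=14 ⇒ convergent index 13
a_0=14:  p_0=14·1+0=14,  q_0=14·0+1=1
a_1=1:  p_1=1·14+1=15,  q_1=1·1+0=1
…
a_3=3:  p_3=3·29+15=102,  q_3=3·2+1=7
a_4=1:  p_4=1·102+29=131,  q_4=1·7+2=9
…
a_6=1:  p_6=1·233+131=364,  q_6=1·16+9=25
a_7=6:  p_7=6·364+233=2417,  q_7=6·25+16=166
a_8=1:  p_8=1·2417+364=2781,  q_8=1·166+25=191
a_9=1:  p_9=1·2781+2417=5198,  q_9=1·191+166=357
…
a_11=3:  p_11=3·7979+5198=29135,  q_11=3·548+357=2001
a_12=1:  p_12=1·29135+7979=37114,  q_12=1·2001+548=2549
a_13=1:  p_13=1·37114+29135=66249,  q_13=1·2549+2001=4550
(x₁, y₁) = (66249, 4550);  66249² − 212·4550² = 1 ✓

66249 4550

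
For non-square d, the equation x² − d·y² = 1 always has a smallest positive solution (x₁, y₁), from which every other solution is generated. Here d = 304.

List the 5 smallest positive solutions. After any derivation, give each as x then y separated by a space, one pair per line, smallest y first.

√304 → a₀=17, period (2,3,2,1,1,1,1,1,2,3,2,34); ℓ=12 even so k=11
k=0  a_k=17  p_k/q_k = 17/1
k=1  a_k=2  p_k/q_k = 35/2
k=2  a_k=3  p_k/q_k = 122/7
k=3  a_k=2  p_k/q_k = 279/16
k=4  a_k=1  p_k/q_k = 401/23
…
k=6  a_k=1  p_k/q_k = 1081/62
k=7  a_k=1  p_k/q_k = 1761/101
k=8  a_k=1  p_k/q_k = 2842/163
k=9  a_k=2  p_k/q_k = 7445/427
k=10  a_k=3  p_k/q_k = 25177/1444
k=11  a_k=2  p_k/q_k = 57799/3315
fundamental: x₁=57799, y₁=3315  (since 3340724401 − 304·10989225 = 1)
(x_2, y_2) = (57799·57799 + 304·3315·3315, 57799·3315 + 3315·57799) = (6681448801, 383207370)
(x_3, y_3) = (57799·6681448801 + 304·3315·383207370, 57799·383207370 + 3315·6681448801) = (772362118440199, 44298005553945)
(x_4, y_4) = (57799·772362118440199 + 304·3315·44298005553945, 57799·44298005553945 + 3315·772362118440199) = (89283516160768675201, 5120760845641726740)
(x_5, y_5) = (57799·89283516160768675201 + 304·3315·5120760845641726740, 57799·5120760845641726740 + 3315·89283516160768675201) = (10320995900380175197444999, 591949712190194322136575)

57799 3315
6681448801 383207370
772362118440199 44298005553945
89283516160768675201 5120760845641726740
10320995900380175197444999 591949712190194322136575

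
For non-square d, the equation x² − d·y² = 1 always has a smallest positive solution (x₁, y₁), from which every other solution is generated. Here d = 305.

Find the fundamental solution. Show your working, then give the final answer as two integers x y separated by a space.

√305 → a₀=17, period (2,6,2,34); ℓ=4 even so k=3
k=0  a_k=17  p_k/q_k = 17/1
…
k=2  a_k=6  p_k/q_k = 227/13
k=3  a_k=2  p_k/q_k = 489/28
→ (489, 28).  Check: 489²=239121, 305·28²=239120, difference 1.

489 28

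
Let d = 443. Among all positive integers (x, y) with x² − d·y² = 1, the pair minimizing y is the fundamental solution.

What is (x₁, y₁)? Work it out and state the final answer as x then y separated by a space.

√443 → a₀=21, period (21,42); ℓ=2 even so k=1
k=0  a_k=21  p_k/q_k = 21/1
k=1  a_k=21  p_k/q_k = 442/21
fundamental: x₁=442, y₁=21  (since 195364 − 443·441 = 1)

442 21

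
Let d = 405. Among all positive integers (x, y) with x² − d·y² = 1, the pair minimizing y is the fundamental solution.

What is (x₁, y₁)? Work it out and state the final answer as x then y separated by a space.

√405 = [20; 8,40, …], period ℓ=2 (even) → k=1
i=0: a=20 ⇒ p=20, q=1
i=1: a=8 ⇒ p=161, q=8
(x₁, y₁) = (161, 8);  161² − 405·8² = 1 ✓

161 8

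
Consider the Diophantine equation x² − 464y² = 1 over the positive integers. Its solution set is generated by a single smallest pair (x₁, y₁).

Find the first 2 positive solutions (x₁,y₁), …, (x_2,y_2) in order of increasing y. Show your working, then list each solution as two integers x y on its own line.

9801 455
192119201 8918910

√464 → a₀=21, period (1,1,5,1,1,1,5,1,1,42); ℓ=10 even so k=9
i=0: a=21 ⇒ p=21, q=1
i=1: a=1 ⇒ p=22, q=1
i=2: a=1 ⇒ p=43, q=2
i=3: a=5 ⇒ p=237, q=11
…
i=5: a=1 ⇒ p=517, q=24
i=6: a=1 ⇒ p=797, q=37
i=7: a=5 ⇒ p=4502, q=209
i=8: a=1 ⇒ p=5299, q=246
i=9: a=1 ⇒ p=9801, q=455
fundamental: x₁=9801, y₁=455  (since 96059601 − 464·207025 = 1)
n=2: (9801,455)∘(9801,455) = (9801·9801+464·455·455, 9801·455+455·9801) = (192119201,8918910)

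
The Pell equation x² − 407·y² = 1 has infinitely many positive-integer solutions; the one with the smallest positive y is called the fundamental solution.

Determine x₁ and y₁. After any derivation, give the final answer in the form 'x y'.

2663 132

√407 → a₀=20, period (5,1,2,1,5,40); ℓ=6 even so k=5
i=0: a=20 ⇒ p=20, q=1
…
i=4: a=1 ⇒ p=464, q=23
i=5: a=5 ⇒ p=2663, q=132
→ (2663, 132).  Check: 2663²=7091569, 407·132²=7091568, difference 1.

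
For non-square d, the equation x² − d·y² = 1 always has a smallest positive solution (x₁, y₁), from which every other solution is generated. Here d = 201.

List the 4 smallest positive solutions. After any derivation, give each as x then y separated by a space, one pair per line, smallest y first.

515095 36332
530645718049 37428863080
546665912276384215 38558840456348868
563169756167477608732801 39722931849688611461840

[14; 5,1,1,1,2,…,1,5,28] for √201; ℓ=14 ⇒ convergent index 13
i=0: a=14 ⇒ p=14, q=1
i=1: a=5 ⇒ p=71, q=5
…
i=4: a=1 ⇒ p=241, q=17
…
i=8: a=1 ⇒ p=8549, q=603
i=9: a=2 ⇒ p=24768, q=1747
i=10: a=1 ⇒ p=33317, q=2350
i=11: a=1 ⇒ p=58085, q=4097
i=12: a=1 ⇒ p=91402, q=6447
i=13: a=5 ⇒ p=515095, q=36332
(x₁, y₁) = (515095, 36332);  515095² − 201·36332² = 1 ✓
(x_2, y_2) = (515095·515095 + 201·36332·36332, 515095·36332 + 36332·515095) = (530645718049, 37428863080)
(x_3, y_3) = (515095·530645718049 + 201·36332·37428863080, 515095·37428863080 + 36332·530645718049) = (546665912276384215, 38558840456348868)
(x_4, y_4) = (515095·546665912276384215 + 201·36332·38558840456348868, 515095·38558840456348868 + 36332·546665912276384215) = (563169756167477608732801, 39722931849688611461840)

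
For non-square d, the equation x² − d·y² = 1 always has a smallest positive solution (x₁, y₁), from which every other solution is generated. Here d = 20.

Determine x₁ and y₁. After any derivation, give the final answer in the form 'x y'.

9 2

[4; 2,8] for √20; ℓ=2 ⇒ convergent index 1
k=0  a_k=4  p_k/q_k = 4/1
k=1  a_k=2  p_k/q_k = 9/2
(x₁, y₁) = (9, 2);  9² − 20·2² = 1 ✓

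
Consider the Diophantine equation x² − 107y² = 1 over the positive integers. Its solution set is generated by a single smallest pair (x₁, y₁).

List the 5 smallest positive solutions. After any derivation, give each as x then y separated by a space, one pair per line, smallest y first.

[10; 2,1,9,1,2,20] for √107; ℓ=6 ⇒ convergent index 5
a_0=10:  p_0=10·1+0=10,  q_0=10·0+1=1
…
a_4=1:  p_4=1·300+31=331,  q_4=1·29+3=32
a_5=2:  p_5=2·331+300=962,  q_5=2·32+29=93
fundamental: x₁=962, y₁=93  (since 925444 − 107·8649 = 1)
(962+93√107)^2 = 1850887 + 178932√107
(962+93√107)^3 = 3561105626 + 344265075√107
(962+93√107)^4 = 6851565373537 + 662365825368√107
(962+93√107)^5 = 13182408217579562 + 1274391503742957√107

962 93
1850887 178932
3561105626 344265075
6851565373537 662365825368
13182408217579562 1274391503742957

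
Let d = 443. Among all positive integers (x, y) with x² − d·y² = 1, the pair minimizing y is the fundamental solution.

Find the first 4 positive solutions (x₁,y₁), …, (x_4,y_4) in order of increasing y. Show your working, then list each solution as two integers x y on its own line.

[21; 21,42] for √443; ℓ=2 ⇒ convergent index 1
a_0=21:  p_0=21·1+0=21,  q_0=21·0+1=1
a_1=21:  p_1=21·21+1=442,  q_1=21·1+0=21
→ (442, 21).  Check: 442²=195364, 443·21²=195363, difference 1.
(x_2, y_2) = (442·442 + 443·21·21, 442·21 + 21·442) = (390727, 18564)
(x_3, y_3) = (442·390727 + 443·21·18564, 442·18564 + 21·390727) = (345402226, 16410555)
(x_4, y_4) = (442·345402226 + 443·21·16410555, 442·16410555 + 21·345402226) = (305335177057, 14506912056)

442 21
390727 18564
345402226 16410555
305335177057 14506912056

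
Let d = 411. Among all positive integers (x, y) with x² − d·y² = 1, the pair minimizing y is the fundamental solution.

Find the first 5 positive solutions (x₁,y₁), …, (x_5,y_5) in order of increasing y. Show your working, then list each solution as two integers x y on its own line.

[20; 3,1,1,1,19,1,1,1,3,40] for √411; ℓ=10 ⇒ convergent index 9
step 0: (20, 1)  from 20·(1,0) + (0,1)
…
step 2: (81, 4)  from 1·(61,3) + (20,1)
…
step 7: (8981, 443)  from 1·(4602,227) + (4379,216)
step 8: (13583, 670)  from 1·(8981,443) + (4602,227)
step 9: (49730, 2453)  from 3·(13583,670) + (8981,443)
fundamental: x₁=49730, y₁=2453  (since 2473072900 − 411·6017209 = 1)
n=2: (49730,2453)∘(49730,2453) = (49730·49730+411·2453·2453, 49730·2453+2453·49730) = (4946145799,243975380)
n=3: (4946145799,243975380)∘(49730,2453) = (49730·4946145799+411·2453·243975380, 49730·243975380+2453·4946145799) = (491943661118810,24265791292347)
n=4: (491943661118810,24265791292347)∘(49730,2453) = (49730·491943661118810+411·2453·24265791292347, 49730·24265791292347+2453·491943661118810) = (48928716529930696801,2413475601692857240)
n=5: (48928716529930696801,2413475601692857240)∘(49730,2453) = (49730·48928716529930696801+411·2453·2413475601692857240, 49730·2413475601692857240+2453·48928716529930696801) = (4866450145574963442708650,240044283320105789798053)

49730 2453
4946145799 243975380
491943661118810 24265791292347
48928716529930696801 2413475601692857240
4866450145574963442708650 240044283320105789798053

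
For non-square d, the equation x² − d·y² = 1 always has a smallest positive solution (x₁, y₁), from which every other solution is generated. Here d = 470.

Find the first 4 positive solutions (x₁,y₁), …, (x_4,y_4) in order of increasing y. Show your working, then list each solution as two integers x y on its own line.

[21; 1,2,8,2,1,42] for √470; ℓ=6 ⇒ convergent index 5
k=0  a_k=21  p_k/q_k = 21/1
k=1  a_k=1  p_k/q_k = 22/1
k=2  a_k=2  p_k/q_k = 65/3
…
k=4  a_k=2  p_k/q_k = 1149/53
k=5  a_k=1  p_k/q_k = 1691/78
→ (1691, 78).  Check: 1691²=2859481, 470·78²=2859480, difference 1.
(1691+78√470)^2 = 5718961 + 263796√470
(1691+78√470)^3 = 19341524411 + 892157994√470
(1691+78√470)^4 = 65413029839041 + 3017278071912√470

1691 78
5718961 263796
19341524411 892157994
65413029839041 3017278071912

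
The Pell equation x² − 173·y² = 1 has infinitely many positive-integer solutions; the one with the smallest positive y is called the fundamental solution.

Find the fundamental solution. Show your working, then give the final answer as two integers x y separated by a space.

d=173: √d = [13; 6,1,1,6,26] (ℓ=5, odd), read p_9/q_9
step 0: (13, 1)  from 13·(1,0) + (0,1)
…
step 4: (1118, 85)  from 6·(171,13) + (92,7)
…
step 6: (176552, 13423)  from 6·(29239,2223) + (1118,85)
…
step 8: (382343, 29069)  from 1·(205791,15646) + (176552,13423)
step 9: (2499849, 190060)  from 6·(382343,29069) + (205791,15646)
fundamental: x₁=2499849, y₁=190060  (since 6249245022801 − 173·36122803600 = 1)

2499849 190060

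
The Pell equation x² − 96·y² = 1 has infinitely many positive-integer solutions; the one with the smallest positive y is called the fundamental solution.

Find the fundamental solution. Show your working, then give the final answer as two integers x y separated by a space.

√96 = [9; 1,3,1,18, …], period ℓ=4 (even) → k=3
k=0  a_k=9  p_k/q_k = 9/1
…
k=2  a_k=3  p_k/q_k = 39/4
k=3  a_k=1  p_k/q_k = 49/5
→ (49, 5).  Check: 49²=2401, 96·5²=2400, difference 1.

49 5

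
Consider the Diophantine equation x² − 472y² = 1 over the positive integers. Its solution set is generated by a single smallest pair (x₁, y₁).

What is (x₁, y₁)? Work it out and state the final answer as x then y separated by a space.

306917 14127

√472 = [21; 1,2,1,1,1,…,2,1,42, …], period ℓ=14 (even) → k=13
step 0: (21, 1)  from 21·(1,0) + (0,1)
…
step 2: (65, 3)  from 2·(22,1) + (21,1)
…
step 4: (152, 7)  from 1·(87,4) + (65,3)
step 5: (239, 11)  from 1·(152,7) + (87,4)
…
step 9: (30003, 1381)  from 1·(24224,1115) + (5779,266)
…
step 11: (84230, 3877)  from 1·(54227,2496) + (30003,1381)
step 12: (222687, 10250)  from 2·(84230,3877) + (54227,2496)
step 13: (306917, 14127)  from 1·(222687,10250) + (84230,3877)
→ (306917, 14127).  Check: 306917²=94198044889, 472·14127²=94198044888, difference 1.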